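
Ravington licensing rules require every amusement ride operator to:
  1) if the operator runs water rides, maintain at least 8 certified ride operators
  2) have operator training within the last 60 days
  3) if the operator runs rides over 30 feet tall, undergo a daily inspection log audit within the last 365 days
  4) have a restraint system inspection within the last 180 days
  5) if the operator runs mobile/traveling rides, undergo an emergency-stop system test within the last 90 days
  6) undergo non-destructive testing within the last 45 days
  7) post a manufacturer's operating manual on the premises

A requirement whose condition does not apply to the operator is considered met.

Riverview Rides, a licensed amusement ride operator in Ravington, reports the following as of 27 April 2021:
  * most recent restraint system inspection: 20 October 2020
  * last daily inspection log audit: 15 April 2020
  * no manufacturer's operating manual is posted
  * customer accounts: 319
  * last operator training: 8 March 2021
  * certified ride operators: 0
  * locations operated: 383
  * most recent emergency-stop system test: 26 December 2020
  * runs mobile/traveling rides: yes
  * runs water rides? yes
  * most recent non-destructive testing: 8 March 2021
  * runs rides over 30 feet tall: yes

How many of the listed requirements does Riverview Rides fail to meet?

1. condition 'runs water rides' holds; certified ride operators 0 < 8 → not met
2. operator training 50 days ago vs limit 60 → met
3. condition 'runs rides over 30 feet tall' holds; daily inspection log audit 377 days ago vs limit 365 → not met
4. restraint system inspection 189 days ago vs limit 180 → not met
5. condition 'runs mobile/traveling rides' holds; emergency-stop system test 122 days ago vs limit 90 → not met
6. non-destructive testing 50 days ago vs limit 45 → not met
7. manufacturer's operating manual absent → not met
Not met: 6 of 7

6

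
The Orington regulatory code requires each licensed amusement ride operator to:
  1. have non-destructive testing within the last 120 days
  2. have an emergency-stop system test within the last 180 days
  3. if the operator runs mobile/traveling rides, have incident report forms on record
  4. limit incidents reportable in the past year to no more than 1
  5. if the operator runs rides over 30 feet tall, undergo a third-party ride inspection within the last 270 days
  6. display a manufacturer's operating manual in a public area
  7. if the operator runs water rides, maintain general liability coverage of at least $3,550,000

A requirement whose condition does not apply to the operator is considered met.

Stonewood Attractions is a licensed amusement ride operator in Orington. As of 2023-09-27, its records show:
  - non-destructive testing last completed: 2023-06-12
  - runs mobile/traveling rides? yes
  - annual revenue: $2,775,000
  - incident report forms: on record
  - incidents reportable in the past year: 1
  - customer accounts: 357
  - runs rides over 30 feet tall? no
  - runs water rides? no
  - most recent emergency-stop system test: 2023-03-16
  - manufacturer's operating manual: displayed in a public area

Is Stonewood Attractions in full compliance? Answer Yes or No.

1. non-destructive testing 107 days ago vs limit 120 → met
2. emergency-stop system test 195 days ago vs limit 180 → not met
3. condition 'runs mobile/traveling rides' holds; incident report forms present → met
4. incidents reportable in the past year 1 ≤ 1 → met
5. condition 'runs rides over 30 feet tall' does not hold → requirement n/a → met
6. manufacturer's operating manual present → met
7. condition 'runs water rides' does not hold → requirement n/a → met
Not met: 2

No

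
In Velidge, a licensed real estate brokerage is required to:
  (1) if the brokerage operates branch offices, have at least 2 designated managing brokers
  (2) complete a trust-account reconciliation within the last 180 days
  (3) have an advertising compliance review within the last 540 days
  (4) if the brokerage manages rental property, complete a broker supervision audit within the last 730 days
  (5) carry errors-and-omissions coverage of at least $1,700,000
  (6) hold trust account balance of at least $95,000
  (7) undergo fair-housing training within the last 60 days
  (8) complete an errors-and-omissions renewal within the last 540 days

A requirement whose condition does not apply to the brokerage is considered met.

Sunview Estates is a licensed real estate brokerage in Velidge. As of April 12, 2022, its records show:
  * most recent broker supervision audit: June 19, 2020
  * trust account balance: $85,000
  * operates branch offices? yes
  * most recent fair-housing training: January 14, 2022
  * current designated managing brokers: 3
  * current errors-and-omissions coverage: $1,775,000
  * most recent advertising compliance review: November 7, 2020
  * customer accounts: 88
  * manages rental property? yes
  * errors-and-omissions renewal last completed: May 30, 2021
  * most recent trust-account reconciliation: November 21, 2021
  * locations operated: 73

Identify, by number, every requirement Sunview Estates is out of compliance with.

1. condition 'operates branch offices' holds; designated managing brokers 3 ≥ 2 → met
2. trust-account reconciliation 142 days ago vs limit 180 → met
3. advertising compliance review 521 days ago vs limit 540 → met
4. condition 'manages rental property' holds; broker supervision audit 662 days ago vs limit 730 → met
5. errors-and-omissions coverage $1,775,000 ≥ $1,700,000 → met
6. trust account balance $85,000 < $95,000 → not met
7. fair-housing training 88 days ago vs limit 60 → not met
8. errors-and-omissions renewal 317 days ago vs limit 540 → met
Not met: 6, 7

6, 7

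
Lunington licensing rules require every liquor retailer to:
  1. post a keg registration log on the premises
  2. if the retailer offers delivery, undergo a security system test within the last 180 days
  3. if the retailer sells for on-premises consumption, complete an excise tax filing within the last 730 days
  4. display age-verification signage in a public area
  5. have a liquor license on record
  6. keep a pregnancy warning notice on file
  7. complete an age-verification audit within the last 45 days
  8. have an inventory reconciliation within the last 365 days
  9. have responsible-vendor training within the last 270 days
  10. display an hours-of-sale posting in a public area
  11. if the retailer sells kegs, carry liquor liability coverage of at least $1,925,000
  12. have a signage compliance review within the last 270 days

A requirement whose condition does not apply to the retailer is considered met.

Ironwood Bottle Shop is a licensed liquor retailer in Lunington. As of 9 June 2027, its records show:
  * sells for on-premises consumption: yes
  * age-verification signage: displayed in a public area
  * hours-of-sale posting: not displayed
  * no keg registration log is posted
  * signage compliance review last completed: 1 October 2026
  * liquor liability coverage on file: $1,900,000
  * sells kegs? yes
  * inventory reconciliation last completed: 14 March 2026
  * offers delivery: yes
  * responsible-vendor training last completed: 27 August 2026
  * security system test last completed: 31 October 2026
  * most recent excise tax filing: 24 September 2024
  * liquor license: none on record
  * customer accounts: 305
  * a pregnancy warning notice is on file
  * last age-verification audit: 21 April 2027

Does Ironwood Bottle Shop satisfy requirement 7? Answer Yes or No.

No

7. age-verification audit 49 days ago vs limit 45 → not met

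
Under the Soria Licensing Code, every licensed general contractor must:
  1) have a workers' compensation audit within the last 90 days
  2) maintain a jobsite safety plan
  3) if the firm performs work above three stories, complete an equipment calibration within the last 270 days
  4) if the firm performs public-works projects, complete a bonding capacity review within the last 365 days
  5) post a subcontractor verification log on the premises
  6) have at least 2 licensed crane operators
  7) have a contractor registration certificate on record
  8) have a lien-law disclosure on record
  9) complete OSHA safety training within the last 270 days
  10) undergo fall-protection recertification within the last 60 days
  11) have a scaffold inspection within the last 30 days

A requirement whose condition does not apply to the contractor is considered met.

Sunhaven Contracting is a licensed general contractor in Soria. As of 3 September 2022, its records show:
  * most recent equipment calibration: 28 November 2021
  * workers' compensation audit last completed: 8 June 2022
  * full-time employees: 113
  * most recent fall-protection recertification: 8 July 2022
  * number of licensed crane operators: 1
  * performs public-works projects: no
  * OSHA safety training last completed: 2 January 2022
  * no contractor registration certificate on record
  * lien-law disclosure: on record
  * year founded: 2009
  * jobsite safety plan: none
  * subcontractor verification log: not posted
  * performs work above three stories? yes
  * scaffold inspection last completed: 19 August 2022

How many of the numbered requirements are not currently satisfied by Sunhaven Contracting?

5

1. workers' compensation audit 87 days ago vs limit 90 → met
2. jobsite safety plan absent → not met
3. condition 'performs work above three stories' holds; equipment calibration 279 days ago vs limit 270 → not met
4. condition 'performs public-works projects' does not hold → requirement n/a → met
5. subcontractor verification log absent → not met
6. licensed crane operators 1 < 2 → not met
7. contractor registration certificate absent → not met
8. lien-law disclosure present → met
9. OSHA safety training 244 days ago vs limit 270 → met
10. fall-protection recertification 57 days ago vs limit 60 → met
11. scaffold inspection 15 days ago vs limit 30 → met
Not met: 5 of 11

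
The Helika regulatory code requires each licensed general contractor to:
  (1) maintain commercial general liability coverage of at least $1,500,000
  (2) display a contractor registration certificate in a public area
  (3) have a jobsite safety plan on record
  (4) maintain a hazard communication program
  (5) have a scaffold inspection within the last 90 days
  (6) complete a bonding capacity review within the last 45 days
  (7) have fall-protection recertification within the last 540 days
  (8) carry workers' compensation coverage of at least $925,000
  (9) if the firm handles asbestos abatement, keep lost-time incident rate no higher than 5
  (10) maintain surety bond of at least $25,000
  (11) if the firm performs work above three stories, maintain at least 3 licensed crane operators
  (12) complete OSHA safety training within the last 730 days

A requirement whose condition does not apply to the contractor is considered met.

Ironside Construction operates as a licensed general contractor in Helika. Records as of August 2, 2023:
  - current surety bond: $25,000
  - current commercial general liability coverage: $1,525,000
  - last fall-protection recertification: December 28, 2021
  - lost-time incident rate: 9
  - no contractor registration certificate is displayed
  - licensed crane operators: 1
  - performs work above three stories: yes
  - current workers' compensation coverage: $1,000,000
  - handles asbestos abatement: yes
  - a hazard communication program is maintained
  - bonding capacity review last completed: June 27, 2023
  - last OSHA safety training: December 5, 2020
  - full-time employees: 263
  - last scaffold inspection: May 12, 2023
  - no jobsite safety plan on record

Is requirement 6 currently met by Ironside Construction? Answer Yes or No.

6. bonding capacity review 36 days ago vs limit 45 → met

Yes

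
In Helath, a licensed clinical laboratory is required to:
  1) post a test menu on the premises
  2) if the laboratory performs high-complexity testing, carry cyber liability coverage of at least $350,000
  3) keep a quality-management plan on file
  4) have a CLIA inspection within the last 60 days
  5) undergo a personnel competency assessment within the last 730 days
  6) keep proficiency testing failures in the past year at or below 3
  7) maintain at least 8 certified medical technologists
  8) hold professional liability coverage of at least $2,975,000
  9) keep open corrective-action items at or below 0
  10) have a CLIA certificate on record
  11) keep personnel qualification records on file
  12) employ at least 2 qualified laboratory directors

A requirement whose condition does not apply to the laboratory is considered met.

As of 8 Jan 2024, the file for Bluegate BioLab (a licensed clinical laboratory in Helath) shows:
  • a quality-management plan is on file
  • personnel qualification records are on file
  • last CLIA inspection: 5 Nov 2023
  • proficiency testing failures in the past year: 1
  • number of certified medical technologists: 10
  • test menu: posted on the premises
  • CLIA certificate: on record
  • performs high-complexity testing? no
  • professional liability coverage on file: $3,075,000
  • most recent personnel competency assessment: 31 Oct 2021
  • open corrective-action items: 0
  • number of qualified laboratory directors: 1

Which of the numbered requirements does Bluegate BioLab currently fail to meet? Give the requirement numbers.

1. test menu present → met
2. condition 'performs high-complexity testing' does not hold → requirement n/a → met
3. quality-management plan present → met
4. CLIA inspection 64 days ago vs limit 60 → not met
5. personnel competency assessment 799 days ago vs limit 730 → not met
6. proficiency testing failures in the past year 1 ≤ 3 → met
7. certified medical technologists 10 ≥ 8 → met
8. professional liability coverage $3,075,000 ≥ $2,975,000 → met
9. open corrective-action items 0 ≤ 0 → met
10. CLIA certificate present → met
11. personnel qualification records present → met
12. qualified laboratory directors 1 < 2 → not met
Not met: 4, 5, 12

4, 5, 12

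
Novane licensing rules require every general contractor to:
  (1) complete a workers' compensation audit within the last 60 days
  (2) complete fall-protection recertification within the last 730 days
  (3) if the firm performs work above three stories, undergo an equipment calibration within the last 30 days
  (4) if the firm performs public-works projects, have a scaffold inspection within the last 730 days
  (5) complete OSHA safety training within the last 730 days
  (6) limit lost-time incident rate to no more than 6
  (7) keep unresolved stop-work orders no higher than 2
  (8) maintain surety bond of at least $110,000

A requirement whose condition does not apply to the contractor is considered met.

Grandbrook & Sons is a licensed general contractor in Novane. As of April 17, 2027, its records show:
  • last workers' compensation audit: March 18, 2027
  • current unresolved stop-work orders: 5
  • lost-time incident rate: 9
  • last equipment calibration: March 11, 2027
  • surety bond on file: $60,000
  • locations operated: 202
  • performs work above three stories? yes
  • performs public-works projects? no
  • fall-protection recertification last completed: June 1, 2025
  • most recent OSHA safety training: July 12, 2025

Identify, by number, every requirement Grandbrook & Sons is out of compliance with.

1. workers' compensation audit 30 days ago vs limit 60 → met
2. fall-protection recertification 685 days ago vs limit 730 → met
3. condition 'performs work above three stories' holds; equipment calibration 37 days ago vs limit 30 → not met
4. condition 'performs public-works projects' does not hold → requirement n/a → met
5. OSHA safety training 644 days ago vs limit 730 → met
6. lost-time incident rate 9 > 6 → not met
7. unresolved stop-work orders 5 > 2 → not met
8. surety bond $60,000 < $110,000 → not met
Not met: 3, 6, 7, 8

3, 6, 7, 8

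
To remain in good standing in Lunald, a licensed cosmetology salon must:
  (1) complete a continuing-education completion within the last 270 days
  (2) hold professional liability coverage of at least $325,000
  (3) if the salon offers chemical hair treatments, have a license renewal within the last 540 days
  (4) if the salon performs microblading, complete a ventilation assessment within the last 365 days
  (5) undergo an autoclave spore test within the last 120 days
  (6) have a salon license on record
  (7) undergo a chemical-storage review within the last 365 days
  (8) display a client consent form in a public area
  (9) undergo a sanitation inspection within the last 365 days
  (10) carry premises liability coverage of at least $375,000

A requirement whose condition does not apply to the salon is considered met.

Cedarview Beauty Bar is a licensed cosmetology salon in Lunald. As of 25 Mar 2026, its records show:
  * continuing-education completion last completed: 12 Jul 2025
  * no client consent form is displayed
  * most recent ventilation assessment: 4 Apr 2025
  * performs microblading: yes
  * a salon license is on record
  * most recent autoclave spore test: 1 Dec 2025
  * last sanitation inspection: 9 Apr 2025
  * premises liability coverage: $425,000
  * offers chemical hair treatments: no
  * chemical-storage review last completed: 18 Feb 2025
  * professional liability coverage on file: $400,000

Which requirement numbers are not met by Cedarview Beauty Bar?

7, 8

1. continuing-education completion 256 days ago vs limit 270 → met
2. professional liability coverage $400,000 ≥ $325,000 → met
3. condition 'offers chemical hair treatments' does not hold → requirement n/a → met
4. condition 'performs microblading' holds; ventilation assessment 355 days ago vs limit 365 → met
5. autoclave spore test 114 days ago vs limit 120 → met
6. salon license present → met
7. chemical-storage review 400 days ago vs limit 365 → not met
8. client consent form absent → not met
9. sanitation inspection 350 days ago vs limit 365 → met
10. premises liability coverage $425,000 ≥ $375,000 → met
Not met: 7, 8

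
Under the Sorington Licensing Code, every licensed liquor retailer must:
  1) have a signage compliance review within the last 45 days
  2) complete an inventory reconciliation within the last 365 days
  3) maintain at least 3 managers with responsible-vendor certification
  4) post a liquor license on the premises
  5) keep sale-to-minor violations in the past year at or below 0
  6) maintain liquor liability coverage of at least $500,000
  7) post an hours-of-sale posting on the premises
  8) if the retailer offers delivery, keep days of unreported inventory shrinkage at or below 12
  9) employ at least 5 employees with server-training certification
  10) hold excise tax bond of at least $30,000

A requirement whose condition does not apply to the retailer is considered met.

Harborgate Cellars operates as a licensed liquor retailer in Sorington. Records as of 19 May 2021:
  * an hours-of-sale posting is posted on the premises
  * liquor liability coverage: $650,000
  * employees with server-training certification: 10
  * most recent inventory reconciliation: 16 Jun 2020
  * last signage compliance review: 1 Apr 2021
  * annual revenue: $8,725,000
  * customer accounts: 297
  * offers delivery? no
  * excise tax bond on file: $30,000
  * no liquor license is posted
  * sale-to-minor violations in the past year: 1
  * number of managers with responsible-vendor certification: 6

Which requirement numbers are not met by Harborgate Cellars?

1. signage compliance review 48 days ago vs limit 45 → not met
2. inventory reconciliation 337 days ago vs limit 365 → met
3. managers with responsible-vendor certification 6 ≥ 3 → met
4. liquor license absent → not met
5. sale-to-minor violations in the past year 1 > 0 → not met
6. liquor liability coverage $650,000 ≥ $500,000 → met
7. hours-of-sale posting present → met
8. condition 'offers delivery' does not hold → requirement n/a → met
9. employees with server-training certification 10 ≥ 5 → met
10. excise tax bond $30,000 ≥ $30,000 → met
Not met: 1, 4, 5

1, 4, 5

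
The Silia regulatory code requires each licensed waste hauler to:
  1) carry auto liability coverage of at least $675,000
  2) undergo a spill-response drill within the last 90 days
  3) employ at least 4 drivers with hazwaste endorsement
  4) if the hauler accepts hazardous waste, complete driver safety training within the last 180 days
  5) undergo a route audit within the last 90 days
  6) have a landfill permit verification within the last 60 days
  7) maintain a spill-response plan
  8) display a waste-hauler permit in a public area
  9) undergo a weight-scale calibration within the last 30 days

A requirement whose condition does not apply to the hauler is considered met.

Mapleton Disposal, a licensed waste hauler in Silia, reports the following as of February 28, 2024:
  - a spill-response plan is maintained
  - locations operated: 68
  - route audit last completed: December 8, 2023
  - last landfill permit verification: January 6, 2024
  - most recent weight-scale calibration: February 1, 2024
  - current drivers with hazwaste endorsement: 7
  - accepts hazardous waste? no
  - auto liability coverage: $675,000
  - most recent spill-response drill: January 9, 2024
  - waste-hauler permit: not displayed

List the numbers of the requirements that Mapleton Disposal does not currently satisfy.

8

1. auto liability coverage $675,000 ≥ $675,000 → met
2. spill-response drill 50 days ago vs limit 90 → met
3. drivers with hazwaste endorsement 7 ≥ 4 → met
4. condition 'accepts hazardous waste' does not hold → requirement n/a → met
5. route audit 82 days ago vs limit 90 → met
6. landfill permit verification 53 days ago vs limit 60 → met
7. spill-response plan present → met
8. waste-hauler permit absent → not met
9. weight-scale calibration 27 days ago vs limit 30 → met
Not met: 8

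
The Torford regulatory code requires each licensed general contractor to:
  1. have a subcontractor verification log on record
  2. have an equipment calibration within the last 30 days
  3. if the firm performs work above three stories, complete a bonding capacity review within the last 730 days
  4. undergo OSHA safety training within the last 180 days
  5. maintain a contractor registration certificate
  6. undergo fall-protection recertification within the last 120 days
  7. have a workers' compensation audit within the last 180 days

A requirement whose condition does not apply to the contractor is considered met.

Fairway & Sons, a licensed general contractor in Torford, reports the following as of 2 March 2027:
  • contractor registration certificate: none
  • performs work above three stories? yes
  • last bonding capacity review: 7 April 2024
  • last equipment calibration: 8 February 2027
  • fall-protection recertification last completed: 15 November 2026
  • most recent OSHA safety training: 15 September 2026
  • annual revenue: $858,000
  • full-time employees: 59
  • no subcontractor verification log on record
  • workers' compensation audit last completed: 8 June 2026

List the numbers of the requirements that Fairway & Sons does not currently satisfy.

1, 3, 5, 7

1. subcontractor verification log absent → not met
2. equipment calibration 22 days ago vs limit 30 → met
3. condition 'performs work above three stories' holds; bonding capacity review 1059 days ago vs limit 730 → not met
4. OSHA safety training 168 days ago vs limit 180 → met
5. contractor registration certificate absent → not met
6. fall-protection recertification 107 days ago vs limit 120 → met
7. workers' compensation audit 267 days ago vs limit 180 → not met
Not met: 1, 3, 5, 7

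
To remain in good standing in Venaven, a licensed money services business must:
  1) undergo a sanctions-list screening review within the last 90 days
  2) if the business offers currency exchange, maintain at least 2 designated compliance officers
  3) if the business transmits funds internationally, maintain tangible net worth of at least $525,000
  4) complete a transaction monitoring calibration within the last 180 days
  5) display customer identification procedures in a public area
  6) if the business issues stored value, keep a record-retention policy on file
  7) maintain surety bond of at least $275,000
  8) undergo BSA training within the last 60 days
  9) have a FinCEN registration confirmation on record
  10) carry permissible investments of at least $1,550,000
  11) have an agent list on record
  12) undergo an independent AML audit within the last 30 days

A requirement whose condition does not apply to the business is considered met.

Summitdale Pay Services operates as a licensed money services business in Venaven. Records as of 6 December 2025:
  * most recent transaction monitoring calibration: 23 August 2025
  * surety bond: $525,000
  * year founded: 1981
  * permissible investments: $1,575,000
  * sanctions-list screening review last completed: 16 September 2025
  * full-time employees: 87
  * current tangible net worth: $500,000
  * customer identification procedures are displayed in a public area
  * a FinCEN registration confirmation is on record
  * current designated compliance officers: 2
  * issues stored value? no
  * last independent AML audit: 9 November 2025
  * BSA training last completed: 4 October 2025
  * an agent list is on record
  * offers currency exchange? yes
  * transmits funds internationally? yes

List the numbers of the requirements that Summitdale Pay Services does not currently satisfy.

3, 8

1. sanctions-list screening review 81 days ago vs limit 90 → met
2. condition 'offers currency exchange' holds; designated compliance officers 2 ≥ 2 → met
3. condition 'transmits funds internationally' holds; tangible net worth $500,000 < $525,000 → not met
4. transaction monitoring calibration 105 days ago vs limit 180 → met
5. customer identification procedures present → met
6. condition 'issues stored value' does not hold → requirement n/a → met
7. surety bond $525,000 ≥ $275,000 → met
8. BSA training 63 days ago vs limit 60 → not met
9. FinCEN registration confirmation present → met
10. permissible investments $1,575,000 ≥ $1,550,000 → met
11. agent list present → met
12. independent AML audit 27 days ago vs limit 30 → met
Not met: 3, 8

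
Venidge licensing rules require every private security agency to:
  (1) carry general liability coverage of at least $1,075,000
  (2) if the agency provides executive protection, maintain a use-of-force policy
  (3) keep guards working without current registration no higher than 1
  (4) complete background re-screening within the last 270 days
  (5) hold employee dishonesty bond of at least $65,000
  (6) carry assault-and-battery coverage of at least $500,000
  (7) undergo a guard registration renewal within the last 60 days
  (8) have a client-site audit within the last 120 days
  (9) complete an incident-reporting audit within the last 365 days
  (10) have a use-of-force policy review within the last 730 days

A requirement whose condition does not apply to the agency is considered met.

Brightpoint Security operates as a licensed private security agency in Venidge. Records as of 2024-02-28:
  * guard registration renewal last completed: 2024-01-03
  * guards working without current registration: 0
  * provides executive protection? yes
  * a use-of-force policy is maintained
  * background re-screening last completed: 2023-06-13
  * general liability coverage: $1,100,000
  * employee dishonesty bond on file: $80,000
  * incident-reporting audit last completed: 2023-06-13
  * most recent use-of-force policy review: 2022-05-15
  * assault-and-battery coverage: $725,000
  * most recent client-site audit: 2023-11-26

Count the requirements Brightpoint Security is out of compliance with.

1. general liability coverage $1,100,000 ≥ $1,075,000 → met
2. condition 'provides executive protection' holds; use-of-force policy present → met
3. guards working without current registration 0 ≤ 1 → met
4. background re-screening 260 days ago vs limit 270 → met
5. employee dishonesty bond $80,000 ≥ $65,000 → met
6. assault-and-battery coverage $725,000 ≥ $500,000 → met
7. guard registration renewal 56 days ago vs limit 60 → met
8. client-site audit 94 days ago vs limit 120 → met
9. incident-reporting audit 260 days ago vs limit 365 → met
10. use-of-force policy review 654 days ago vs limit 730 → met
Not met: 0 of 10

0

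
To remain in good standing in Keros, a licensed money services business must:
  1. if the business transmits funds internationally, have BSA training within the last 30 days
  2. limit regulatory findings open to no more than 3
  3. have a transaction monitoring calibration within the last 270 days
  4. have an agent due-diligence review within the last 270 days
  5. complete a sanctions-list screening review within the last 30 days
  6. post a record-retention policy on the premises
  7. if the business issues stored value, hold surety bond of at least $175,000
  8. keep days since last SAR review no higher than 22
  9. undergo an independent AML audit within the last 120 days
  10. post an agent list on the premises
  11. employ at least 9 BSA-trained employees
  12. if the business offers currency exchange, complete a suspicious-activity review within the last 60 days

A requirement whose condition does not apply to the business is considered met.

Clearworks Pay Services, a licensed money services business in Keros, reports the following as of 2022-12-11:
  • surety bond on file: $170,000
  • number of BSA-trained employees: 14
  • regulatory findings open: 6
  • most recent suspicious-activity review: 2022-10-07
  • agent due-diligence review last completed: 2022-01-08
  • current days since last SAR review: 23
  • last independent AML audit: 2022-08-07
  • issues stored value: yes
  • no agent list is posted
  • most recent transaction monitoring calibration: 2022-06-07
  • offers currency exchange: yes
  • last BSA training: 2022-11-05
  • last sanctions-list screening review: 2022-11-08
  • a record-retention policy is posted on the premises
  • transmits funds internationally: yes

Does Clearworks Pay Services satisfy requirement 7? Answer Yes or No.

No

7. condition 'issues stored value' holds; surety bond $170,000 < $175,000 → not met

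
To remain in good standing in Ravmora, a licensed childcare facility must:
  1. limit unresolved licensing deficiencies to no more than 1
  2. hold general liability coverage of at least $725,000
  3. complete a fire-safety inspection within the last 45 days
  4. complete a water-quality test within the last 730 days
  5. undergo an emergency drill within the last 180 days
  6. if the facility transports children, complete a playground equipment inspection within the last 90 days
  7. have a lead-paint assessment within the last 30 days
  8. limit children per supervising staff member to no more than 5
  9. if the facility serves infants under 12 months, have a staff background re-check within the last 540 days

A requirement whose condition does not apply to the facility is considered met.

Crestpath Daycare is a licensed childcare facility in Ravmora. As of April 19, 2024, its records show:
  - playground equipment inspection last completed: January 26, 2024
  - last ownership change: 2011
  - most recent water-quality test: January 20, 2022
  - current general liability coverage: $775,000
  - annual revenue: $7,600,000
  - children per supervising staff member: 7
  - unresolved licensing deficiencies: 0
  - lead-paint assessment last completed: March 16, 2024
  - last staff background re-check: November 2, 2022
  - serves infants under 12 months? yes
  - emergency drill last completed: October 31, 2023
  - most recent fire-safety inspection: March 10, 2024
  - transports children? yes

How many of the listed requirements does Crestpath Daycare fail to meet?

3

1. unresolved licensing deficiencies 0 ≤ 1 → met
2. general liability coverage $775,000 ≥ $725,000 → met
3. fire-safety inspection 40 days ago vs limit 45 → met
4. water-quality test 820 days ago vs limit 730 → not met
5. emergency drill 171 days ago vs limit 180 → met
6. condition 'transports children' holds; playground equipment inspection 84 days ago vs limit 90 → met
7. lead-paint assessment 34 days ago vs limit 30 → not met
8. children per supervising staff member 7 > 5 → not met
9. condition 'serves infants under 12 months' holds; staff background re-check 534 days ago vs limit 540 → met
Not met: 3 of 9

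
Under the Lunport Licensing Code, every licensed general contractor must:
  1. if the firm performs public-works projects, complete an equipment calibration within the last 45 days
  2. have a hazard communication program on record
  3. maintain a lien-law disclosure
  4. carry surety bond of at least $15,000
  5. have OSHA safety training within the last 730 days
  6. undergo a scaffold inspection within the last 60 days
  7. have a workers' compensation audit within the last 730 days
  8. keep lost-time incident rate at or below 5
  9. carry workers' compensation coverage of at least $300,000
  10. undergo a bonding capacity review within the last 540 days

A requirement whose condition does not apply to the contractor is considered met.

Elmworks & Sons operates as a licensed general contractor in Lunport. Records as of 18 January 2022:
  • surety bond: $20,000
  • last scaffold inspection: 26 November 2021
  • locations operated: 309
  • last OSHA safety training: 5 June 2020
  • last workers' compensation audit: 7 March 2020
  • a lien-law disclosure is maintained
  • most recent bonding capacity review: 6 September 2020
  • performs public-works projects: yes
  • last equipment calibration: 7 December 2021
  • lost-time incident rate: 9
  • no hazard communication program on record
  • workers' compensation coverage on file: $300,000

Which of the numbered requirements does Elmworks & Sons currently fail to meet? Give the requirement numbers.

2, 8

1. condition 'performs public-works projects' holds; equipment calibration 42 days ago vs limit 45 → met
2. hazard communication program absent → not met
3. lien-law disclosure present → met
4. surety bond $20,000 ≥ $15,000 → met
5. OSHA safety training 592 days ago vs limit 730 → met
6. scaffold inspection 53 days ago vs limit 60 → met
7. workers' compensation audit 682 days ago vs limit 730 → met
8. lost-time incident rate 9 > 5 → not met
9. workers' compensation coverage $300,000 ≥ $300,000 → met
10. bonding capacity review 499 days ago vs limit 540 → met
Not met: 2, 8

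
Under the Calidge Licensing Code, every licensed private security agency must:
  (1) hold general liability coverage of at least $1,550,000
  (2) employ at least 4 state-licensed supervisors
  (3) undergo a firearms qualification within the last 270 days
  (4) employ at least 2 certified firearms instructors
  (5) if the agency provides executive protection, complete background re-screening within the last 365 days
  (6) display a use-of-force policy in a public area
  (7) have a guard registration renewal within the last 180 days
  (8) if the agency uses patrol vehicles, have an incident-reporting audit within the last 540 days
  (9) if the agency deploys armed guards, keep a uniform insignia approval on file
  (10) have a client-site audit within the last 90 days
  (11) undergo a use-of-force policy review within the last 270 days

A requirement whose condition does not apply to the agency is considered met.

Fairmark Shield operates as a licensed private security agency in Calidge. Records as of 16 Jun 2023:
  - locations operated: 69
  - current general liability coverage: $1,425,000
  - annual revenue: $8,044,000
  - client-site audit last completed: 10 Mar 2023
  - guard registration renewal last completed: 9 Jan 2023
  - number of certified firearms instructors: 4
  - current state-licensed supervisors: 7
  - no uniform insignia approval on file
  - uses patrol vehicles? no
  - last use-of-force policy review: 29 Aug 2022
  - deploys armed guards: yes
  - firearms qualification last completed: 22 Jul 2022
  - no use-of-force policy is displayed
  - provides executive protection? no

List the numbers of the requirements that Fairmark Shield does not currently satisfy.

1, 3, 6, 9, 10, 11

1. general liability coverage $1,425,000 < $1,550,000 → not met
2. state-licensed supervisors 7 ≥ 4 → met
3. firearms qualification 329 days ago vs limit 270 → not met
4. certified firearms instructors 4 ≥ 2 → met
5. condition 'provides executive protection' does not hold → requirement n/a → met
6. use-of-force policy absent → not met
7. guard registration renewal 158 days ago vs limit 180 → met
8. condition 'uses patrol vehicles' does not hold → requirement n/a → met
9. condition 'deploys armed guards' holds; uniform insignia approval absent → not met
10. client-site audit 98 days ago vs limit 90 → not met
11. use-of-force policy review 291 days ago vs limit 270 → not met
Not met: 1, 3, 6, 9, 10, 11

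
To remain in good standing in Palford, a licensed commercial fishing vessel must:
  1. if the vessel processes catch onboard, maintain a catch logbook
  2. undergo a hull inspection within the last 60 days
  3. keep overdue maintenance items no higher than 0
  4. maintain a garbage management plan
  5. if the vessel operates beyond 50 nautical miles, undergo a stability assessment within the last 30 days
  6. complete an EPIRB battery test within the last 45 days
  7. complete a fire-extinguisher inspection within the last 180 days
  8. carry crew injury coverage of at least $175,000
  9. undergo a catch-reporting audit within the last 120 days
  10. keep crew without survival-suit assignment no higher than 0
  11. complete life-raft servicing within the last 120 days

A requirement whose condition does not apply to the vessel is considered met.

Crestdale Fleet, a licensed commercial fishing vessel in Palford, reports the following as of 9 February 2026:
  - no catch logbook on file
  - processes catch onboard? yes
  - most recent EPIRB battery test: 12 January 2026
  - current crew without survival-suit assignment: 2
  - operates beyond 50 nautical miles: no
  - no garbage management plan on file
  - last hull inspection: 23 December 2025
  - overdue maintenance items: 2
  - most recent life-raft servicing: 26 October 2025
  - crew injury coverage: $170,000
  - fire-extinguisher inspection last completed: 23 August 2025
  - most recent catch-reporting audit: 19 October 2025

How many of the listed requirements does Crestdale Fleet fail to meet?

1. condition 'processes catch onboard' holds; catch logbook absent → not met
2. hull inspection 48 days ago vs limit 60 → met
3. overdue maintenance items 2 > 0 → not met
4. garbage management plan absent → not met
5. condition 'operates beyond 50 nautical miles' does not hold → requirement n/a → met
6. EPIRB battery test 28 days ago vs limit 45 → met
7. fire-extinguisher inspection 170 days ago vs limit 180 → met
8. crew injury coverage $170,000 < $175,000 → not met
9. catch-reporting audit 113 days ago vs limit 120 → met
10. crew without survival-suit assignment 2 > 0 → not met
11. life-raft servicing 106 days ago vs limit 120 → met
Not met: 5 of 11

5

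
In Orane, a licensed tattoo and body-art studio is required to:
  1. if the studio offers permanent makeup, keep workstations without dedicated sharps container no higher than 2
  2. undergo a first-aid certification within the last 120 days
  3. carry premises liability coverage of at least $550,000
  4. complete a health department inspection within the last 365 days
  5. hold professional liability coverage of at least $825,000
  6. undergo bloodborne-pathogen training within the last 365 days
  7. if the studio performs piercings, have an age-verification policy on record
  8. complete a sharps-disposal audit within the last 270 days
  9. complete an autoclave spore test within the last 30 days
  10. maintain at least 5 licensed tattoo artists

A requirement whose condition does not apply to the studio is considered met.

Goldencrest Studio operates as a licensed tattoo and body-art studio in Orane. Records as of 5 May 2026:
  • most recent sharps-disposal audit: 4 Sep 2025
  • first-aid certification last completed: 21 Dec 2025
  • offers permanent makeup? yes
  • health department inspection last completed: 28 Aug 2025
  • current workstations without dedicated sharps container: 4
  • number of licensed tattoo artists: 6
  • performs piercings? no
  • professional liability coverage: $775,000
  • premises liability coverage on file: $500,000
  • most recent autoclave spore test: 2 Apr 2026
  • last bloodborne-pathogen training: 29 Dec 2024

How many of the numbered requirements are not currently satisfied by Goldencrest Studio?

1. condition 'offers permanent makeup' holds; workstations without dedicated sharps container 4 > 2 → not met
2. first-aid certification 135 days ago vs limit 120 → not met
3. premises liability coverage $500,000 < $550,000 → not met
4. health department inspection 250 days ago vs limit 365 → met
5. professional liability coverage $775,000 < $825,000 → not met
6. bloodborne-pathogen training 492 days ago vs limit 365 → not met
7. condition 'performs piercings' does not hold → requirement n/a → met
8. sharps-disposal audit 243 days ago vs limit 270 → met
9. autoclave spore test 33 days ago vs limit 30 → not met
10. licensed tattoo artists 6 ≥ 5 → met
Not met: 6 of 10

6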